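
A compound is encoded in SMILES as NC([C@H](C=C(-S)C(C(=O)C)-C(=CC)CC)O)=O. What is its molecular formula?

C12H19NO3S

Heavy atoms from the SMILES: 12 C, 1 N, 3 O, 1 S.
Implicit hydrogens by atom environment:
  4 × C: 1 H each → 4
  4 × C: no H
  3 × C: 3 H each → 9
  2 × O: no H
  1 × C: 2 H
  1 × N: 2 H
  1 × O: 1 H
  1 × S: 1 H
  Total hydrogens = 19.
Molecular formula: C12H19NO3S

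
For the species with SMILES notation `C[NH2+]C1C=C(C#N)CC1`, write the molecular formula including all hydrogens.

C7H11N2+

Heavy atoms from the SMILES: 7 C, 2 N.
Implicit hydrogens by atom environment:
  2 × C: 2 H each → 4
  2 × C: 1 H each → 2
  2 × C: no H
  1 × C: 3 H
  1 × N (charge +1): 2 H
  1 × N: no H
  Total hydrogens = 11.
Net charge +1.
Molecular formula: C7H11N2+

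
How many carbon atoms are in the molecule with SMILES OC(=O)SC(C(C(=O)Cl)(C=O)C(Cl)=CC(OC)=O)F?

The symbol for carbon appears 9 times in the SMILES. (Cl is a single chlorine, not C + l.)

9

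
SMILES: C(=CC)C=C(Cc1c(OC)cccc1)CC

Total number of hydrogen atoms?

20

Hydrogens are implicit in SMILES; fill each atom to its normal valence:
  4 × C (aromatic): 1 H each → 4
  3 × C: 3 H each → 9
  3 × C: 1 H each → 3
  2 × C: 2 H each → 4
  2 × C (aromatic): no H
  1 × C: no H
  1 × O: no H
  Total hydrogens = 20.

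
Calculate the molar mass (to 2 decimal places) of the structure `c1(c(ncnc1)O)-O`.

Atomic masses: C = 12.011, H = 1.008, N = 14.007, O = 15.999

112.09

Molecular formula: C4H4N2O2.
M = 4×12.011 + 4×1.008 + 2×14.007 + 2×15.999 = 112.09 g/mol.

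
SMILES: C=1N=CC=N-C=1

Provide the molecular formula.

C4H4N2

Heavy atoms from the SMILES: 4 C, 2 N.
Implicit hydrogens by atom environment:
  4 × C (aromatic): 1 H each → 4
  2 × N (aromatic): no H
  Total hydrogens = 4.
Molecular formula: C4H4N2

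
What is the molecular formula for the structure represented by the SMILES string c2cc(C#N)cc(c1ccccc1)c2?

Heavy atoms from the SMILES: 13 C, 1 N.
Implicit hydrogens by atom environment:
  9 × C (aromatic): 1 H each → 9
  3 × C (aromatic): no H
  1 × C: no H
  1 × N: no H
  Total hydrogens = 9.
Molecular formula: C13H9N

C13H9N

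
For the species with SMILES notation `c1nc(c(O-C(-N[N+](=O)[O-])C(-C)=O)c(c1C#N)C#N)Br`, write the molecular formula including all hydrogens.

C10H6BrN5O4

Heavy atoms from the SMILES: 1 Br, 10 C, 5 N, 4 O.
Implicit hydrogens by atom environment:
  4 × C (aromatic): no H
  3 × C: no H
  3 × O: no H
  2 × N: no H
  1 × Br: no H
  1 × C: 3 H
  1 × C (aromatic): 1 H
  1 × C: 1 H
  1 × N: 1 H
  1 × N (aromatic): no H
  1 × N (charge +1): no H
  1 × O (charge -1): no H
  Total hydrogens = 6.
Molecular formula: C10H6BrN5O4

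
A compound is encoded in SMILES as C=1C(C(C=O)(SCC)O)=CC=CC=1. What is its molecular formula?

C10H12O2S

Heavy atoms from the SMILES: 10 C, 2 O, 1 S.
Implicit hydrogens by atom environment:
  5 × C (aromatic): 1 H each → 5
  1 × C: 3 H
  1 × C: 2 H
  1 × C: 1 H
  1 × C: no H
  1 × C (aromatic): no H
  1 × O: 1 H
  1 × O: no H
  1 × S: no H
  Total hydrogens = 12.
Molecular formula: C10H12O2S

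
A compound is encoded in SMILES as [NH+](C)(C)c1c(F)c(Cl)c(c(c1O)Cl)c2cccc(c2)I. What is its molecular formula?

C14H12Cl2FINO+

Heavy atoms from the SMILES: 14 C, 2 Cl, 1 F, 1 I, 1 N, 1 O.
Implicit hydrogens by atom environment:
  8 × C (aromatic): no H
  4 × C (aromatic): 1 H each → 4
  2 × C: 3 H each → 6
  2 × Cl: no H
  1 × F: no H
  1 × I: no H
  1 × N (charge +1): 1 H
  1 × O: 1 H
  Total hydrogens = 12.
Net charge +1.
Molecular formula: C14H12Cl2FINO+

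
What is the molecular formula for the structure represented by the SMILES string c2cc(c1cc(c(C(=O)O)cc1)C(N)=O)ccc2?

C14H11NO3

Heavy atoms from the SMILES: 14 C, 1 N, 3 O.
Implicit hydrogens by atom environment:
  8 × C (aromatic): 1 H each → 8
  4 × C (aromatic): no H
  2 × C: no H
  2 × O: no H
  1 × N: 2 H
  1 × O: 1 H
  Total hydrogens = 11.
Molecular formula: C14H11NO3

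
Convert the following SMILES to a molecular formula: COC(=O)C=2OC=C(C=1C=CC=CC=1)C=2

Heavy atoms from the SMILES: 12 C, 3 O.
Implicit hydrogens by atom environment:
  7 × C (aromatic): 1 H each → 7
  3 × C (aromatic): no H
  2 × O: no H
  1 × C: 3 H
  1 × C: no H
  1 × O (aromatic): no H
  Total hydrogens = 10.
Molecular formula: C12H10O3

C12H10O3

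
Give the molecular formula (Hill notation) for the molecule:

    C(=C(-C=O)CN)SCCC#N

C7H10N2OS

Heavy atoms from the SMILES: 7 C, 2 N, 1 O, 1 S.
Implicit hydrogens by atom environment:
  3 × C: 2 H each → 6
  2 × C: 1 H each → 2
  2 × C: no H
  1 × N: 2 H
  1 × N: no H
  1 × O: no H
  1 × S: no H
  Total hydrogens = 10.
Molecular formula: C7H10N2OS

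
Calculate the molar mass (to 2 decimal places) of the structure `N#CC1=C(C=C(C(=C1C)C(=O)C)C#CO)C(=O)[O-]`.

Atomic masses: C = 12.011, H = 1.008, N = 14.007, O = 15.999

Molecular formula: C13H8NO4-.
M = 13×12.011 + 8×1.008 + 1×14.007 + 4×15.999 = 242.21 g/mol.

242.21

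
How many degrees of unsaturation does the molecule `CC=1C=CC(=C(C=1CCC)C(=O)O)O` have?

5

Molecular formula from the SMILES: C11H14O3.
DoU = (2C + 2 + N − H − X)/2 = (2·11 + 2 + 0 − 14 − 0)/2 = 10/2 = 5.
(Structurally: 1 ring(s) + 4 π bond(s) = 5.)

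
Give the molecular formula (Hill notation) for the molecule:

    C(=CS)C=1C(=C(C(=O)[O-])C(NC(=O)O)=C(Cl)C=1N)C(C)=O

Heavy atoms from the SMILES: 12 C, 1 Cl, 2 N, 5 O, 1 S.
Implicit hydrogens by atom environment:
  6 × C (aromatic): no H
  3 × C: no H
  3 × O: no H
  2 × C: 1 H each → 2
  1 × C: 3 H
  1 × Cl: no H
  1 × N: 2 H
  1 × N: 1 H
  1 × O: 1 H
  1 × O (charge -1): no H
  1 × S: 1 H
  Total hydrogens = 10.
Net charge -1.
Molecular formula: C12H10ClN2O5S-

C12H10ClN2O5S-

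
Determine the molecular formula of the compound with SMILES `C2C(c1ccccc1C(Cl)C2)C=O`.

C11H11ClO

Heavy atoms from the SMILES: 11 C, 1 Cl, 1 O.
Implicit hydrogens by atom environment:
  4 × C (aromatic): 1 H each → 4
  3 × C: 1 H each → 3
  2 × C: 2 H each → 4
  2 × C (aromatic): no H
  1 × Cl: no H
  1 × O: no H
  Total hydrogens = 11.
Molecular formula: C11H11ClO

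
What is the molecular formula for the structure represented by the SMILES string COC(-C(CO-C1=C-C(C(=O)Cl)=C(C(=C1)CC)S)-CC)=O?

Heavy atoms from the SMILES: 15 C, 1 Cl, 4 O, 1 S.
Implicit hydrogens by atom environment:
  4 × C (aromatic): no H
  4 × O: no H
  3 × C: 3 H each → 9
  3 × C: 2 H each → 6
  2 × C (aromatic): 1 H each → 2
  2 × C: no H
  1 × C: 1 H
  1 × Cl: no H
  1 × S: 1 H
  Total hydrogens = 19.
Molecular formula: C15H19ClO4S

C15H19ClO4S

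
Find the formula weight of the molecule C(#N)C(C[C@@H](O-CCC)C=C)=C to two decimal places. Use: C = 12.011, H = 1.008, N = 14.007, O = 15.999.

165.24

Molecular formula: C10H15NO.
M = 10×12.011 + 15×1.008 + 1×14.007 + 1×15.999 = 165.24 g/mol.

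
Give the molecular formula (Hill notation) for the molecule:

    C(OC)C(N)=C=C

Heavy atoms from the SMILES: 5 C, 1 N, 1 O.
Implicit hydrogens by atom environment:
  2 × C: 2 H each → 4
  2 × C: no H
  1 × C: 3 H
  1 × N: 2 H
  1 × O: no H
  Total hydrogens = 9.
Molecular formula: C5H9NO

C5H9NO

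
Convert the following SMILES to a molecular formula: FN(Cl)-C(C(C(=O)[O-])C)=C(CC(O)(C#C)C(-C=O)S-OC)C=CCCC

Heavy atoms from the SMILES: 17 C, 1 Cl, 1 F, 1 N, 5 O, 1 S.
Implicit hydrogens by atom environment:
  6 × C: 1 H each → 6
  5 × C: no H
  3 × C: 3 H each → 9
  3 × C: 2 H each → 6
  3 × O: no H
  1 × Cl: no H
  1 × F: no H
  1 × N: no H
  1 × O: 1 H
  1 × O (charge -1): no H
  1 × S: no H
  Total hydrogens = 22.
Net charge -1.
Molecular formula: C17H22ClFNO5S-

C17H22ClFNO5S-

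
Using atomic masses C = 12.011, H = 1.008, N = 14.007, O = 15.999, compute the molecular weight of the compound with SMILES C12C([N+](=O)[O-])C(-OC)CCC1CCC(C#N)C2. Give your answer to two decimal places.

Molecular formula: C12H18N2O3.
M = 12×12.011 + 18×1.008 + 2×14.007 + 3×15.999 = 238.29 g/mol.

238.29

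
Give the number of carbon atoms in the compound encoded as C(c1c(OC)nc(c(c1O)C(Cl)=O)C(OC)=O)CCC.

13

The symbol for carbon appears 13 times in the SMILES. Lowercase c denotes aromatic carbon and counts toward C.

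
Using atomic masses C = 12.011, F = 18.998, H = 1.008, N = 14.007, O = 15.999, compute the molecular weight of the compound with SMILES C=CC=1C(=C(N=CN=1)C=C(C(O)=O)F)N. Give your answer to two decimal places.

Molecular formula: C9H8FN3O2.
M = 9×12.011 + 1×18.998 + 8×1.008 + 3×14.007 + 2×15.999 = 209.18 g/mol.

209.18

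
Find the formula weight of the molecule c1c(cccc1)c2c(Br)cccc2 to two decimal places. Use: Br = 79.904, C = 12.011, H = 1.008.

233.11

Molecular formula: C12H9Br.
M = 1×79.904 + 12×12.011 + 9×1.008 = 233.11 g/mol.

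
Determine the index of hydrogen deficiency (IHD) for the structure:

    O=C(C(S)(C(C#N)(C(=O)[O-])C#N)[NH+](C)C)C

6

Molecular formula from the SMILES: C9H11N3O3S.
DoU = (2C + 2 + N − H − X)/2 = (2·9 + 2 + 3 − 11 − 0)/2 = 12/2 = 6.
(Structurally: 0 ring(s) + 6 π bond(s) = 6.)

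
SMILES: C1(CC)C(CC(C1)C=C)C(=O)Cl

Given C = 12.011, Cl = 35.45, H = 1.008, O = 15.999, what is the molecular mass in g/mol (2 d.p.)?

186.68

Molecular formula: C10H15ClO.
M = 10×12.011 + 1×35.45 + 15×1.008 + 1×15.999 = 186.68 g/mol.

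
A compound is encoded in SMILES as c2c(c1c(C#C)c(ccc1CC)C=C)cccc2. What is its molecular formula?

Heavy atoms from the SMILES: 18 C.
Implicit hydrogens by atom environment:
  7 × C (aromatic): 1 H each → 7
  5 × C (aromatic): no H
  2 × C: 2 H each → 4
  2 × C: 1 H each → 2
  1 × C: 3 H
  1 × C: no H
  Total hydrogens = 16.
Molecular formula: C18H16

C18H16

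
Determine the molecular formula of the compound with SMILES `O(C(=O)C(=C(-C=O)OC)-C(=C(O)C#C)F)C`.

C10H9FO5

Heavy atoms from the SMILES: 10 C, 1 F, 5 O.
Implicit hydrogens by atom environment:
  6 × C: no H
  4 × O: no H
  2 × C: 3 H each → 6
  2 × C: 1 H each → 2
  1 × F: no H
  1 × O: 1 H
  Total hydrogens = 9.
Molecular formula: C10H9FO5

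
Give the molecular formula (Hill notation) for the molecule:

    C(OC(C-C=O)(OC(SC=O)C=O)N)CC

Heavy atoms from the SMILES: 9 C, 1 N, 5 O, 1 S.
Implicit hydrogens by atom environment:
  5 × O: no H
  4 × C: 1 H each → 4
  3 × C: 2 H each → 6
  1 × C: 3 H
  1 × C: no H
  1 × N: 2 H
  1 × S: no H
  Total hydrogens = 15.
Molecular formula: C9H15NO5S

C9H15NO5S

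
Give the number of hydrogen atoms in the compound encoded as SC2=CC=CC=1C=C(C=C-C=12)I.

Hydrogens are implicit in SMILES; fill each atom to its normal valence:
  6 × C (aromatic): 1 H each → 6
  4 × C (aromatic): no H
  1 × I: no H
  1 × S: 1 H
  Total hydrogens = 7.

7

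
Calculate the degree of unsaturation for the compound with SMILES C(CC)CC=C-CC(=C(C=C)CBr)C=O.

Molecular formula from the SMILES: C13H19BrO.
DoU = (2C + 2 + N − H − X)/2 = (2·13 + 2 + 0 − 19 − 1)/2 = 8/2 = 4.
(Structurally: 0 ring(s) + 4 π bond(s) = 4.)

4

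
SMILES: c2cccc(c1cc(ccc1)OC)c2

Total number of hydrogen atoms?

Hydrogens are implicit in SMILES; fill each atom to its normal valence:
  9 × C (aromatic): 1 H each → 9
  3 × C (aromatic): no H
  1 × C: 3 H
  1 × O: no H
  Total hydrogens = 12.

12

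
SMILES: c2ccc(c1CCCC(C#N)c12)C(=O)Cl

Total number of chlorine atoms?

The symbol for chlorine appears 1 time in the SMILES.

1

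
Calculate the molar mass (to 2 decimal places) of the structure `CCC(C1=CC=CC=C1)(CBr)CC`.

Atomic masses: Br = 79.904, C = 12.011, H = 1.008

241.17

Molecular formula: C12H17Br.
M = 1×79.904 + 12×12.011 + 17×1.008 = 241.17 g/mol.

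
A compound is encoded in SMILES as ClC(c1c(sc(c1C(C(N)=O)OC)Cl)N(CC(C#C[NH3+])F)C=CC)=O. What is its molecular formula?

Heavy atoms from the SMILES: 15 C, 2 Cl, 1 F, 3 N, 3 O, 1 S.
Implicit hydrogens by atom environment:
  4 × C: 1 H each → 4
  4 × C (aromatic): no H
  4 × C: no H
  3 × O: no H
  2 × C: 3 H each → 6
  2 × Cl: no H
  1 × C: 2 H
  1 × F: no H
  1 × N (charge +1): 3 H
  1 × N: 2 H
  1 × N: no H
  1 × S (aromatic): no H
  Total hydrogens = 17.
Net charge +1.
Molecular formula: C15H17Cl2FN3O3S+

C15H17Cl2FN3O3S+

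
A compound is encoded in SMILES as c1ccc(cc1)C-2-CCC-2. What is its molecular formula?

Heavy atoms from the SMILES: 10 C.
Implicit hydrogens by atom environment:
  5 × C (aromatic): 1 H each → 5
  3 × C: 2 H each → 6
  1 × C: 1 H
  1 × C (aromatic): no H
  Total hydrogens = 12.
Molecular formula: C10H12

C10H12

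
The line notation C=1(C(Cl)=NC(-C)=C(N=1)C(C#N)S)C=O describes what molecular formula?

Heavy atoms from the SMILES: 8 C, 1 Cl, 3 N, 1 O, 1 S.
Implicit hydrogens by atom environment:
  4 × C (aromatic): no H
  2 × C: 1 H each → 2
  2 × N (aromatic): no H
  1 × C: 3 H
  1 × C: no H
  1 × Cl: no H
  1 × N: no H
  1 × O: no H
  1 × S: 1 H
  Total hydrogens = 6.
Molecular formula: C8H6ClN3OS

C8H6ClN3OS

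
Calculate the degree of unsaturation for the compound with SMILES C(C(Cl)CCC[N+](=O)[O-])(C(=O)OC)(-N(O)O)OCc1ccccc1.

6

Molecular formula from the SMILES: C14H19ClN2O7.
DoU = (2C + 2 + N − H − X)/2 = (2·14 + 2 + 2 − 19 − 1)/2 = 12/2 = 6.
(Structurally: 1 ring(s) + 5 π bond(s) = 6.)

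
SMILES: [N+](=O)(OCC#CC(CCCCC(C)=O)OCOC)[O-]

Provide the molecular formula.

Heavy atoms from the SMILES: 12 C, 1 N, 6 O.
Implicit hydrogens by atom environment:
  6 × C: 2 H each → 12
  5 × O: no H
  3 × C: no H
  2 × C: 3 H each → 6
  1 × C: 1 H
  1 × N (charge +1): no H
  1 × O (charge -1): no H
  Total hydrogens = 19.
Molecular formula: C12H19NO6

C12H19NO6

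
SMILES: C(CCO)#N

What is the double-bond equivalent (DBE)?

Molecular formula from the SMILES: C3H5NO.
DoU = (2C + 2 + N − H − X)/2 = (2·3 + 2 + 1 − 5 − 0)/2 = 4/2 = 2.
(Structurally: 0 ring(s) + 2 π bond(s) = 2.)

2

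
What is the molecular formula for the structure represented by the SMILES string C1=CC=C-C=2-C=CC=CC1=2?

C10H8

Heavy atoms from the SMILES: 10 C.
Implicit hydrogens by atom environment:
  8 × C (aromatic): 1 H each → 8
  2 × C (aromatic): no H
  Total hydrogens = 8.
Molecular formula: C10H8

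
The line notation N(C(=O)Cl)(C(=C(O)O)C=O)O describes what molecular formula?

C4H4ClNO5

Heavy atoms from the SMILES: 4 C, 1 Cl, 1 N, 5 O.
Implicit hydrogens by atom environment:
  3 × C: no H
  3 × O: 1 H each → 3
  2 × O: no H
  1 × C: 1 H
  1 × Cl: no H
  1 × N: no H
  Total hydrogens = 4.
Molecular formula: C4H4ClNO5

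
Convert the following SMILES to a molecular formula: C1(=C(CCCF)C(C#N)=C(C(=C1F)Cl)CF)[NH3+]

C11H11ClF3N2+

Heavy atoms from the SMILES: 11 C, 1 Cl, 3 F, 2 N.
Implicit hydrogens by atom environment:
  6 × C (aromatic): no H
  4 × C: 2 H each → 8
  3 × F: no H
  1 × C: no H
  1 × Cl: no H
  1 × N (charge +1): 3 H
  1 × N: no H
  Total hydrogens = 11.
Net charge +1.
Molecular formula: C11H11ClF3N2+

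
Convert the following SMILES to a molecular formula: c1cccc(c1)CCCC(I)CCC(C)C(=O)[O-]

C15H20IO2-

Heavy atoms from the SMILES: 15 C, 1 I, 2 O.
Implicit hydrogens by atom environment:
  5 × C: 2 H each → 10
  5 × C (aromatic): 1 H each → 5
  2 × C: 1 H each → 2
  1 × C: 3 H
  1 × C: no H
  1 × C (aromatic): no H
  1 × I: no H
  1 × O: no H
  1 × O (charge -1): no H
  Total hydrogens = 20.
Net charge -1.
Molecular formula: C15H20IO2-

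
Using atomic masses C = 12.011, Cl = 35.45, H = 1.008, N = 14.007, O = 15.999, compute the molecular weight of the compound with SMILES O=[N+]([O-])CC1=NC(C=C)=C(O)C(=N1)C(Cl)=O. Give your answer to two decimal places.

243.60

Molecular formula: C8H6ClN3O4.
M = 8×12.011 + 1×35.45 + 6×1.008 + 3×14.007 + 4×15.999 = 243.60 g/mol.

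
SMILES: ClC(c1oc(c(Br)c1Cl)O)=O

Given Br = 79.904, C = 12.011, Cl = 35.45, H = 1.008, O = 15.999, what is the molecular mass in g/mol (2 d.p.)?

259.86

Molecular formula: C5HBrCl2O3.
M = 1×79.904 + 5×12.011 + 2×35.45 + 1×1.008 + 3×15.999 = 259.86 g/mol.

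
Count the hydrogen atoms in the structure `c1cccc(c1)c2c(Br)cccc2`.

Hydrogens are implicit in SMILES; fill each atom to its normal valence:
  9 × C (aromatic): 1 H each → 9
  3 × C (aromatic): no H
  1 × Br: no H
  Total hydrogens = 9.

9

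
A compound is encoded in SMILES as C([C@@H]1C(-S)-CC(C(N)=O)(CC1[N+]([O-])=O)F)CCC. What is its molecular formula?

Heavy atoms from the SMILES: 11 C, 1 F, 2 N, 3 O, 1 S.
Implicit hydrogens by atom environment:
  5 × C: 2 H each → 10
  3 × C: 1 H each → 3
  2 × C: no H
  2 × O: no H
  1 × C: 3 H
  1 × F: no H
  1 × N: 2 H
  1 × N (charge +1): no H
  1 × O (charge -1): no H
  1 × S: 1 H
  Total hydrogens = 19.
Molecular formula: C11H19FN2O3S

C11H19FN2O3S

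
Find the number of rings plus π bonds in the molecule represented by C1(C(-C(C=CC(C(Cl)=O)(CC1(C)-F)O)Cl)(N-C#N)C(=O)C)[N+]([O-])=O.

7

Molecular formula from the SMILES: C13H14Cl2FN3O5.
DoU = (2C + 2 + N − H − X)/2 = (2·13 + 2 + 3 − 14 − 3)/2 = 14/2 = 7.
(Structurally: 1 ring(s) + 6 π bond(s) = 7.)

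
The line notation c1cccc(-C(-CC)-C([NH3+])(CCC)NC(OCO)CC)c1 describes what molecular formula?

Heavy atoms from the SMILES: 17 C, 2 N, 2 O.
Implicit hydrogens by atom environment:
  5 × C: 2 H each → 10
  5 × C (aromatic): 1 H each → 5
  3 × C: 3 H each → 9
  2 × C: 1 H each → 2
  1 × C: no H
  1 × C (aromatic): no H
  1 × N (charge +1): 3 H
  1 × N: 1 H
  1 × O: 1 H
  1 × O: no H
  Total hydrogens = 31.
Net charge +1.
Molecular formula: C17H31N2O2+

C17H31N2O2+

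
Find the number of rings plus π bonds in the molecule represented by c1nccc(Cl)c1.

Molecular formula from the SMILES: C5H4ClN.
DoU = (2C + 2 + N − H − X)/2 = (2·5 + 2 + 1 − 4 − 1)/2 = 8/2 = 4.
(Structurally: 1 ring(s) + 3 π bond(s) = 4.)

4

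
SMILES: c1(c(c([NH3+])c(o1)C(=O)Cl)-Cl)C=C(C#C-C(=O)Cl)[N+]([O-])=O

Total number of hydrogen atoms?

4

Hydrogens are implicit in SMILES; fill each atom to its normal valence:
  5 × C: no H
  4 × C (aromatic): no H
  3 × Cl: no H
  3 × O: no H
  1 × C: 1 H
  1 × N (charge +1): 3 H
  1 × N (charge +1): no H
  1 × O (aromatic): no H
  1 × O (charge -1): no H
  Total hydrogens = 4.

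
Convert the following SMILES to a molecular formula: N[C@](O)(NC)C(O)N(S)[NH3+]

C3H13N4O2S+

Heavy atoms from the SMILES: 3 C, 4 N, 2 O, 1 S.
Implicit hydrogens by atom environment:
  2 × O: 1 H each → 2
  1 × C: 3 H
  1 × C: 1 H
  1 × C: no H
  1 × N (charge +1): 3 H
  1 × N: 2 H
  1 × N: 1 H
  1 × N: no H
  1 × S: 1 H
  Total hydrogens = 13.
Net charge +1.
Molecular formula: C3H13N4O2S+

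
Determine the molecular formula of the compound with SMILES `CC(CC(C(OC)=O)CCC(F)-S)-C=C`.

C11H19FO2S

Heavy atoms from the SMILES: 11 C, 1 F, 2 O, 1 S.
Implicit hydrogens by atom environment:
  4 × C: 2 H each → 8
  4 × C: 1 H each → 4
  2 × C: 3 H each → 6
  2 × O: no H
  1 × C: no H
  1 × F: no H
  1 × S: 1 H
  Total hydrogens = 19.
Molecular formula: C11H19FO2S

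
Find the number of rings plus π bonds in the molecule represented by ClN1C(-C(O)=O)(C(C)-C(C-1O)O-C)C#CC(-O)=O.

Molecular formula from the SMILES: C10H12ClNO6.
DoU = (2C + 2 + N − H − X)/2 = (2·10 + 2 + 1 − 12 − 1)/2 = 10/2 = 5.
(Structurally: 1 ring(s) + 4 π bond(s) = 5.)

5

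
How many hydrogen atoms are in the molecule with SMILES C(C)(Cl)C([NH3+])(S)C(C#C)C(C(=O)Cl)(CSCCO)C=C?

Hydrogens are implicit in SMILES; fill each atom to its normal valence:
  4 × C: 2 H each → 8
  4 × C: 1 H each → 4
  4 × C: no H
  2 × Cl: no H
  1 × C: 3 H
  1 × N (charge +1): 3 H
  1 × O: 1 H
  1 × O: no H
  1 × S: 1 H
  1 × S: no H
  Total hydrogens = 20.

20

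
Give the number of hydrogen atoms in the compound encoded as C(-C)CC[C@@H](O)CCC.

Hydrogens are implicit in SMILES; fill each atom to its normal valence:
  5 × C: 2 H each → 10
  2 × C: 3 H each → 6
  1 × C: 1 H
  1 × O: 1 H
  Total hydrogens = 18.

18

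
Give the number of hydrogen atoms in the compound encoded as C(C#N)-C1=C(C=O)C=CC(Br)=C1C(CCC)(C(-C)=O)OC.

Hydrogens are implicit in SMILES; fill each atom to its normal valence:
  4 × C (aromatic): no H
  3 × C: 3 H each → 9
  3 × C: 2 H each → 6
  3 × C: no H
  3 × O: no H
  2 × C (aromatic): 1 H each → 2
  1 × Br: no H
  1 × C: 1 H
  1 × N: no H
  Total hydrogens = 18.

18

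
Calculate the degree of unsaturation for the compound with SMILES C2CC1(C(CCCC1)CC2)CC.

Molecular formula from the SMILES: C12H22.
DoU = (2C + 2 + N − H − X)/2 = (2·12 + 2 + 0 − 22 − 0)/2 = 4/2 = 2.
(Structurally: 2 ring(s) + 0 π bond(s) = 2.)

2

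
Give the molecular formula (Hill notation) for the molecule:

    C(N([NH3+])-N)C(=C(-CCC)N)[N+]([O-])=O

C6H16N5O2+

Heavy atoms from the SMILES: 6 C, 5 N, 2 O.
Implicit hydrogens by atom environment:
  3 × C: 2 H each → 6
  2 × C: no H
  2 × N: 2 H each → 4
  1 × C: 3 H
  1 × N (charge +1): 3 H
  1 × N: no H
  1 × N (charge +1): no H
  1 × O: no H
  1 × O (charge -1): no H
  Total hydrogens = 16.
Net charge +1.
Molecular formula: C6H16N5O2+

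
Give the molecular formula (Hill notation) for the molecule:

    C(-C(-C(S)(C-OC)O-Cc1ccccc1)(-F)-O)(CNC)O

Heavy atoms from the SMILES: 14 C, 1 F, 1 N, 4 O, 1 S.
Implicit hydrogens by atom environment:
  5 × C (aromatic): 1 H each → 5
  3 × C: 2 H each → 6
  2 × C: 3 H each → 6
  2 × C: no H
  2 × O: 1 H each → 2
  2 × O: no H
  1 × C: 1 H
  1 × C (aromatic): no H
  1 × F: no H
  1 × N: 1 H
  1 × S: 1 H
  Total hydrogens = 22.
Molecular formula: C14H22FNO4S

C14H22FNO4S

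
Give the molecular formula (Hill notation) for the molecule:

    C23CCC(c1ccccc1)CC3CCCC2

C16H22

Heavy atoms from the SMILES: 16 C.
Implicit hydrogens by atom environment:
  7 × C: 2 H each → 14
  5 × C (aromatic): 1 H each → 5
  3 × C: 1 H each → 3
  1 × C (aromatic): no H
  Total hydrogens = 22.
Molecular formula: C16H22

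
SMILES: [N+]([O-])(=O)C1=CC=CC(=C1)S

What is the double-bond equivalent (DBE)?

5

Molecular formula from the SMILES: C6H5NO2S.
DoU = (2C + 2 + N − H − X)/2 = (2·6 + 2 + 1 − 5 − 0)/2 = 10/2 = 5.
(Structurally: 1 ring(s) + 4 π bond(s) = 5.)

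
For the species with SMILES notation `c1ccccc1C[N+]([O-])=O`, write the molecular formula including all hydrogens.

Heavy atoms from the SMILES: 7 C, 1 N, 2 O.
Implicit hydrogens by atom environment:
  5 × C (aromatic): 1 H each → 5
  1 × C: 2 H
  1 × C (aromatic): no H
  1 × N (charge +1): no H
  1 × O: no H
  1 × O (charge -1): no H
  Total hydrogens = 7.
Molecular formula: C7H7NO2

C7H7NO2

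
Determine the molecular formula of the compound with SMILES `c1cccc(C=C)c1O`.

C8H8O

Heavy atoms from the SMILES: 8 C, 1 O.
Implicit hydrogens by atom environment:
  4 × C (aromatic): 1 H each → 4
  2 × C (aromatic): no H
  1 × C: 2 H
  1 × C: 1 H
  1 × O: 1 H
  Total hydrogens = 8.
Molecular formula: C8H8O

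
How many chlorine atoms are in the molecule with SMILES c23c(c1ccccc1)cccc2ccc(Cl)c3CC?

1

The symbol for chlorine appears 1 time in the SMILES.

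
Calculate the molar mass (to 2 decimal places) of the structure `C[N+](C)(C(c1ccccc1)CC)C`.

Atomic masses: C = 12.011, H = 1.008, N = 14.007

178.30

Molecular formula: C12H20N+.
M = 12×12.011 + 20×1.008 + 1×14.007 = 178.30 g/mol.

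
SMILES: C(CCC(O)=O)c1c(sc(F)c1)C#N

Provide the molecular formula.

C9H8FNO2S

Heavy atoms from the SMILES: 9 C, 1 F, 1 N, 2 O, 1 S.
Implicit hydrogens by atom environment:
  3 × C: 2 H each → 6
  3 × C (aromatic): no H
  2 × C: no H
  1 × C (aromatic): 1 H
  1 × F: no H
  1 × N: no H
  1 × O: 1 H
  1 × O: no H
  1 × S (aromatic): no H
  Total hydrogens = 8.
Molecular formula: C9H8FNO2S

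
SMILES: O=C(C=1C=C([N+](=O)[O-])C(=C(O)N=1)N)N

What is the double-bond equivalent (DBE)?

Molecular formula from the SMILES: C6H6N4O4.
DoU = (2C + 2 + N − H − X)/2 = (2·6 + 2 + 4 − 6 − 0)/2 = 12/2 = 6.
(Structurally: 1 ring(s) + 5 π bond(s) = 6.)

6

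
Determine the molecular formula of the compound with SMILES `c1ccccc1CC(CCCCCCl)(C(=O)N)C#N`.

C15H19ClN2O

Heavy atoms from the SMILES: 15 C, 1 Cl, 2 N, 1 O.
Implicit hydrogens by atom environment:
  6 × C: 2 H each → 12
  5 × C (aromatic): 1 H each → 5
  3 × C: no H
  1 × C (aromatic): no H
  1 × Cl: no H
  1 × N: 2 H
  1 × N: no H
  1 × O: no H
  Total hydrogens = 19.
Molecular formula: C15H19ClN2O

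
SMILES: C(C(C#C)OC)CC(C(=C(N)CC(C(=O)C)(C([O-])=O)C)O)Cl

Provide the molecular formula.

Heavy atoms from the SMILES: 15 C, 1 Cl, 1 N, 5 O.
Implicit hydrogens by atom environment:
  6 × C: no H
  3 × C: 3 H each → 9
  3 × C: 2 H each → 6
  3 × C: 1 H each → 3
  3 × O: no H
  1 × Cl: no H
  1 × N: 2 H
  1 × O: 1 H
  1 × O (charge -1): no H
  Total hydrogens = 21.
Net charge -1.
Molecular formula: C15H21ClNO5-

C15H21ClNO5-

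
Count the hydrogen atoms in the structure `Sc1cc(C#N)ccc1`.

5

Hydrogens are implicit in SMILES; fill each atom to its normal valence:
  4 × C (aromatic): 1 H each → 4
  2 × C (aromatic): no H
  1 × C: no H
  1 × N: no H
  1 × S: 1 H
  Total hydrogens = 5.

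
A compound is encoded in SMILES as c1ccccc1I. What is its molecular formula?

Heavy atoms from the SMILES: 6 C, 1 I.
Implicit hydrogens by atom environment:
  5 × C (aromatic): 1 H each → 5
  1 × C (aromatic): no H
  1 × I: no H
  Total hydrogens = 5.
Molecular formula: C6H5I

C6H5I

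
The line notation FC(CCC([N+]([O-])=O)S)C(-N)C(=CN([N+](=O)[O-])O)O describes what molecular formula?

Heavy atoms from the SMILES: 7 C, 1 F, 4 N, 6 O, 1 S.
Implicit hydrogens by atom environment:
  4 × C: 1 H each → 4
  2 × C: 2 H each → 4
  2 × N (charge +1): no H
  2 × O: 1 H each → 2
  2 × O: no H
  2 × O (charge -1): no H
  1 × C: no H
  1 × F: no H
  1 × N: 2 H
  1 × N: no H
  1 × S: 1 H
  Total hydrogens = 13.
Molecular formula: C7H13FN4O6S

C7H13FN4O6S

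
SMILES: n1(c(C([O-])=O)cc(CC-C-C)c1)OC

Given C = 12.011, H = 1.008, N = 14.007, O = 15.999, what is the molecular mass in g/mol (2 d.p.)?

196.23

Molecular formula: C10H14NO3-.
M = 10×12.011 + 14×1.008 + 1×14.007 + 3×15.999 = 196.23 g/mol.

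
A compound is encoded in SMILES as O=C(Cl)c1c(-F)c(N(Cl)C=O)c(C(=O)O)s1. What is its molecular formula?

Heavy atoms from the SMILES: 7 C, 2 Cl, 1 F, 1 N, 4 O, 1 S.
Implicit hydrogens by atom environment:
  4 × C (aromatic): no H
  3 × O: no H
  2 × C: no H
  2 × Cl: no H
  1 × C: 1 H
  1 × F: no H
  1 × N: no H
  1 × O: 1 H
  1 × S (aromatic): no H
  Total hydrogens = 2.
Molecular formula: C7H2Cl2FNO4S

C7H2Cl2FNO4S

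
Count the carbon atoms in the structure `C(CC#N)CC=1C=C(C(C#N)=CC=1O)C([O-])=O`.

12

The symbol for carbon appears 12 times in the SMILES.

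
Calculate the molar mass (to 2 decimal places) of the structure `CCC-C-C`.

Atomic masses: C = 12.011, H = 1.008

72.15

Molecular formula: C5H12.
M = 5×12.011 + 12×1.008 = 72.15 g/mol.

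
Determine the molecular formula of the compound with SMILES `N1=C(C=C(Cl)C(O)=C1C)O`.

C6H6ClNO2

Heavy atoms from the SMILES: 6 C, 1 Cl, 1 N, 2 O.
Implicit hydrogens by atom environment:
  4 × C (aromatic): no H
  2 × O: 1 H each → 2
  1 × C: 3 H
  1 × C (aromatic): 1 H
  1 × Cl: no H
  1 × N (aromatic): no H
  Total hydrogens = 6.
Molecular formula: C6H6ClNO2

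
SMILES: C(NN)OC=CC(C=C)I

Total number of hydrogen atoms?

11

Hydrogens are implicit in SMILES; fill each atom to its normal valence:
  4 × C: 1 H each → 4
  2 × C: 2 H each → 4
  1 × I: no H
  1 × N: 2 H
  1 × N: 1 H
  1 × O: no H
  Total hydrogens = 11.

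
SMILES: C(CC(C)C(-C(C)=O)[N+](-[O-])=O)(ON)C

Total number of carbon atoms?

8

The symbol for carbon appears 8 times in the SMILES.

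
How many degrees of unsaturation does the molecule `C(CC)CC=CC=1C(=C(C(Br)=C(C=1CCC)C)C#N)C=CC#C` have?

Molecular formula from the SMILES: C21H24BrN.
DoU = (2C + 2 + N − H − X)/2 = (2·21 + 2 + 1 − 24 − 1)/2 = 20/2 = 10.
(Structurally: 1 ring(s) + 9 π bond(s) = 10.)

10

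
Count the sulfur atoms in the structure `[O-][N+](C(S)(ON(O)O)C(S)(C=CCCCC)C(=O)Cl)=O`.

The symbol for sulfur appears 2 times in the SMILES.

2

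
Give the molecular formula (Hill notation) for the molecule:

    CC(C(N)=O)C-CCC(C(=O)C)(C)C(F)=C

C12H20FNO2

Heavy atoms from the SMILES: 12 C, 1 F, 1 N, 2 O.
Implicit hydrogens by atom environment:
  4 × C: 2 H each → 8
  4 × C: no H
  3 × C: 3 H each → 9
  2 × O: no H
  1 × C: 1 H
  1 × F: no H
  1 × N: 2 H
  Total hydrogens = 20.
Molecular formula: C12H20FNO2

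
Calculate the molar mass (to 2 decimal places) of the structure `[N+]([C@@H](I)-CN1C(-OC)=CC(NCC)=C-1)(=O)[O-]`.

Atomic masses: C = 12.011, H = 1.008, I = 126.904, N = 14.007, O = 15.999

339.13

Molecular formula: C9H14IN3O3.
M = 9×12.011 + 14×1.008 + 1×126.904 + 3×14.007 + 3×15.999 = 339.13 g/mol.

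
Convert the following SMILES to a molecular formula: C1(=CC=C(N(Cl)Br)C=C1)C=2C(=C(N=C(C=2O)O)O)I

Heavy atoms from the SMILES: 1 Br, 11 C, 1 Cl, 1 I, 2 N, 3 O.
Implicit hydrogens by atom environment:
  7 × C (aromatic): no H
  4 × C (aromatic): 1 H each → 4
  3 × O: 1 H each → 3
  1 × Br: no H
  1 × Cl: no H
  1 × I: no H
  1 × N (aromatic): no H
  1 × N: no H
  Total hydrogens = 7.
Molecular formula: C11H7BrClIN2O3

C11H7BrClIN2O3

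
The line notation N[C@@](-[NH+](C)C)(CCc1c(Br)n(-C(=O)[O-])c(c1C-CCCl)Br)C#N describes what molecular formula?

C14H19Br2ClN4O2

Heavy atoms from the SMILES: 2 Br, 14 C, 1 Cl, 4 N, 2 O.
Implicit hydrogens by atom environment:
  5 × C: 2 H each → 10
  4 × C (aromatic): no H
  3 × C: no H
  2 × Br: no H
  2 × C: 3 H each → 6
  1 × Cl: no H
  1 × N: 2 H
  1 × N (charge +1): 1 H
  1 × N (aromatic): no H
  1 × N: no H
  1 × O: no H
  1 × O (charge -1): no H
  Total hydrogens = 19.
Molecular formula: C14H19Br2ClN4O2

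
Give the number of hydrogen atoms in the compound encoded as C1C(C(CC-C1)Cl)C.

13

Hydrogens are implicit in SMILES; fill each atom to its normal valence:
  4 × C: 2 H each → 8
  2 × C: 1 H each → 2
  1 × C: 3 H
  1 × Cl: no H
  Total hydrogens = 13.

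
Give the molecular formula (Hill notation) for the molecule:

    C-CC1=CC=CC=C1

C8H10

Heavy atoms from the SMILES: 8 C.
Implicit hydrogens by atom environment:
  5 × C (aromatic): 1 H each → 5
  1 × C: 3 H
  1 × C: 2 H
  1 × C (aromatic): no H
  Total hydrogens = 10.
Molecular formula: C8H10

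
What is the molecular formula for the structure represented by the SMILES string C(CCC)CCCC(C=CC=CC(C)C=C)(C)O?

Heavy atoms from the SMILES: 17 C, 1 O.
Implicit hydrogens by atom environment:
  7 × C: 2 H each → 14
  6 × C: 1 H each → 6
  3 × C: 3 H each → 9
  1 × C: no H
  1 × O: 1 H
  Total hydrogens = 30.
Molecular formula: C17H30O

C17H30O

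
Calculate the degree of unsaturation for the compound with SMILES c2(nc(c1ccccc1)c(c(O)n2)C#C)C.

10

Molecular formula from the SMILES: C13H10N2O.
DoU = (2C + 2 + N − H − X)/2 = (2·13 + 2 + 2 − 10 − 0)/2 = 20/2 = 10.
(Structurally: 2 ring(s) + 8 π bond(s) = 10.)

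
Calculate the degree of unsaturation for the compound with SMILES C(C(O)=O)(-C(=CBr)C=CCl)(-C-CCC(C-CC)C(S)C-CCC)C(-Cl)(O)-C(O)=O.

4

Molecular formula from the SMILES: C20H31BrCl2O5S.
DoU = (2C + 2 + N − H − X)/2 = (2·20 + 2 + 0 − 31 − 3)/2 = 8/2 = 4.
(Structurally: 0 ring(s) + 4 π bond(s) = 4.)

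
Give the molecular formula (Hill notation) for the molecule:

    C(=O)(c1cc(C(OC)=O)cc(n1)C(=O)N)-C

Heavy atoms from the SMILES: 10 C, 2 N, 4 O.
Implicit hydrogens by atom environment:
  4 × O: no H
  3 × C (aromatic): no H
  3 × C: no H
  2 × C: 3 H each → 6
  2 × C (aromatic): 1 H each → 2
  1 × N: 2 H
  1 × N (aromatic): no H
  Total hydrogens = 10.
Molecular formula: C10H10N2O4

C10H10N2O4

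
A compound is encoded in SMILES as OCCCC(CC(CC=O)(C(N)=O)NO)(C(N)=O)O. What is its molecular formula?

Heavy atoms from the SMILES: 10 C, 3 N, 6 O.
Implicit hydrogens by atom environment:
  5 × C: 2 H each → 10
  4 × C: no H
  3 × O: 1 H each → 3
  3 × O: no H
  2 × N: 2 H each → 4
  1 × C: 1 H
  1 × N: 1 H
  Total hydrogens = 19.
Molecular formula: C10H19N3O6

C10H19N3O6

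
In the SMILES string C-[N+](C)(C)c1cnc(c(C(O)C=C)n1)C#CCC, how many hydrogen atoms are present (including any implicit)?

Hydrogens are implicit in SMILES; fill each atom to its normal valence:
  4 × C: 3 H each → 12
  3 × C (aromatic): no H
  2 × C: 2 H each → 4
  2 × C: 1 H each → 2
  2 × C: no H
  2 × N (aromatic): no H
  1 × C (aromatic): 1 H
  1 × N (charge +1): no H
  1 × O: 1 H
  Total hydrogens = 20.

20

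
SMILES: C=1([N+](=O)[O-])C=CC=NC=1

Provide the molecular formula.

Heavy atoms from the SMILES: 5 C, 2 N, 2 O.
Implicit hydrogens by atom environment:
  4 × C (aromatic): 1 H each → 4
  1 × C (aromatic): no H
  1 × N (aromatic): no H
  1 × N (charge +1): no H
  1 × O: no H
  1 × O (charge -1): no H
  Total hydrogens = 4.
Molecular formula: C5H4N2O2

C5H4N2O2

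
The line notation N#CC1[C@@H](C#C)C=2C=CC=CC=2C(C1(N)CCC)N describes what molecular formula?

C16H19N3

Heavy atoms from the SMILES: 16 C, 3 N.
Implicit hydrogens by atom environment:
  4 × C (aromatic): 1 H each → 4
  4 × C: 1 H each → 4
  3 × C: no H
  2 × C: 2 H each → 4
  2 × C (aromatic): no H
  2 × N: 2 H each → 4
  1 × C: 3 H
  1 × N: no H
  Total hydrogens = 19.
Molecular formula: C16H19N3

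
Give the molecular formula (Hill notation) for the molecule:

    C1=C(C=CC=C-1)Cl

C6H5Cl

Heavy atoms from the SMILES: 6 C, 1 Cl.
Implicit hydrogens by atom environment:
  5 × C (aromatic): 1 H each → 5
  1 × C (aromatic): no H
  1 × Cl: no H
  Total hydrogens = 5.
Molecular formula: C6H5Cl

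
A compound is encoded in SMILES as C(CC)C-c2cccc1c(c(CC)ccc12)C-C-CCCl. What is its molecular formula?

C20H27Cl

Heavy atoms from the SMILES: 20 C, 1 Cl.
Implicit hydrogens by atom environment:
  8 × C: 2 H each → 16
  5 × C (aromatic): 1 H each → 5
  5 × C (aromatic): no H
  2 × C: 3 H each → 6
  1 × Cl: no H
  Total hydrogens = 27.
Molecular formula: C20H27Cl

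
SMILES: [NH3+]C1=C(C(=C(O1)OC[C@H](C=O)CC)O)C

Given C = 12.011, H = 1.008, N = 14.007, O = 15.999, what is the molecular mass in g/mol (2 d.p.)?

Molecular formula: C10H16NO4+.
M = 10×12.011 + 16×1.008 + 1×14.007 + 4×15.999 = 214.24 g/mol.

214.24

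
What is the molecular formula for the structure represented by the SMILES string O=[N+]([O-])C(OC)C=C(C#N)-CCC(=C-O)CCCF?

Heavy atoms from the SMILES: 12 C, 1 F, 2 N, 4 O.
Implicit hydrogens by atom environment:
  5 × C: 2 H each → 10
  3 × C: 1 H each → 3
  3 × C: no H
  2 × O: no H
  1 × C: 3 H
  1 × F: no H
  1 × N (charge +1): no H
  1 × N: no H
  1 × O: 1 H
  1 × O (charge -1): no H
  Total hydrogens = 17.
Molecular formula: C12H17FN2O4

C12H17FN2O4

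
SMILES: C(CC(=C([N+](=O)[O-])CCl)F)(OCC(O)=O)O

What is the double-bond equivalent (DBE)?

3

Molecular formula from the SMILES: C7H9ClFNO6.
DoU = (2C + 2 + N − H − X)/2 = (2·7 + 2 + 1 − 9 − 2)/2 = 6/2 = 3.
(Structurally: 0 ring(s) + 3 π bond(s) = 3.)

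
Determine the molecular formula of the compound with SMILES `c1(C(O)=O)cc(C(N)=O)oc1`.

Heavy atoms from the SMILES: 6 C, 1 N, 4 O.
Implicit hydrogens by atom environment:
  2 × C (aromatic): 1 H each → 2
  2 × C (aromatic): no H
  2 × C: no H
  2 × O: no H
  1 × N: 2 H
  1 × O: 1 H
  1 × O (aromatic): no H
  Total hydrogens = 5.
Molecular formula: C6H5NO4

C6H5NO4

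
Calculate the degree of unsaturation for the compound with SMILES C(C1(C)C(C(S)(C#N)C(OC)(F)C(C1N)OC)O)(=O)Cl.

Molecular formula from the SMILES: C11H16ClFN2O4S.
DoU = (2C + 2 + N − H − X)/2 = (2·11 + 2 + 2 − 16 − 2)/2 = 8/2 = 4.
(Structurally: 1 ring(s) + 3 π bond(s) = 4.)

4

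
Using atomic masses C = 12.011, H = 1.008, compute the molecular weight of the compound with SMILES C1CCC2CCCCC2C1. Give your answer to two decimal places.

138.25

Molecular formula: C10H18.
M = 10×12.011 + 18×1.008 = 138.25 g/mol.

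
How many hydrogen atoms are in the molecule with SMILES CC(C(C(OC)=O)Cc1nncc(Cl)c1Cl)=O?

Hydrogens are implicit in SMILES; fill each atom to its normal valence:
  3 × C (aromatic): no H
  3 × O: no H
  2 × C: 3 H each → 6
  2 × C: no H
  2 × Cl: no H
  2 × N (aromatic): no H
  1 × C: 2 H
  1 × C (aromatic): 1 H
  1 × C: 1 H
  Total hydrogens = 10.

10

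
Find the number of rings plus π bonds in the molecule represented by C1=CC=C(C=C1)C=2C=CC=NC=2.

8

Molecular formula from the SMILES: C11H9N.
DoU = (2C + 2 + N − H − X)/2 = (2·11 + 2 + 1 − 9 − 0)/2 = 16/2 = 8.
(Structurally: 2 ring(s) + 6 π bond(s) = 8.)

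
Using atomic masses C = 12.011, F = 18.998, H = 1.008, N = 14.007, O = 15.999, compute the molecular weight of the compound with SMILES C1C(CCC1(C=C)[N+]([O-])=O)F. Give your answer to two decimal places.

159.16

Molecular formula: C7H10FNO2.
M = 7×12.011 + 1×18.998 + 10×1.008 + 1×14.007 + 2×15.999 = 159.16 g/mol.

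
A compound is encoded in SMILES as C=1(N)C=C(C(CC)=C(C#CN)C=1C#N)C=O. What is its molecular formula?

Heavy atoms from the SMILES: 12 C, 3 N, 1 O.
Implicit hydrogens by atom environment:
  5 × C (aromatic): no H
  3 × C: no H
  2 × N: 2 H each → 4
  1 × C: 3 H
  1 × C: 2 H
  1 × C (aromatic): 1 H
  1 × C: 1 H
  1 × N: no H
  1 × O: no H
  Total hydrogens = 11.
Molecular formula: C12H11N3O

C12H11N3O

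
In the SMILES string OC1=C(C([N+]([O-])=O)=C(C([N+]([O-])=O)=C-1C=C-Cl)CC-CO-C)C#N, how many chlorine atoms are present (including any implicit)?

1

The symbol for chlorine appears 1 time in the SMILES.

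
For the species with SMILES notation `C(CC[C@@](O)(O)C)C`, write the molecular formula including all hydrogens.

Heavy atoms from the SMILES: 6 C, 2 O.
Implicit hydrogens by atom environment:
  3 × C: 2 H each → 6
  2 × C: 3 H each → 6
  2 × O: 1 H each → 2
  1 × C: no H
  Total hydrogens = 14.
Molecular formula: C6H14O2

C6H14O2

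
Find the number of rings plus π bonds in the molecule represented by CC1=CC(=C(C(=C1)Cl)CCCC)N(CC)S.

Molecular formula from the SMILES: C13H20ClNS.
DoU = (2C + 2 + N − H − X)/2 = (2·13 + 2 + 1 − 20 − 1)/2 = 8/2 = 4.
(Structurally: 1 ring(s) + 3 π bond(s) = 4.)

4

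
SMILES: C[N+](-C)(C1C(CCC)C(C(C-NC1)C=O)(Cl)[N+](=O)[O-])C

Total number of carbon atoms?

13

The symbol for carbon appears 13 times in the SMILES. (Cl is a single chlorine, not C + l.)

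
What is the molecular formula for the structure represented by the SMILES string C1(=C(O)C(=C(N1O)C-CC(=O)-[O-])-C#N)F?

Heavy atoms from the SMILES: 8 C, 1 F, 2 N, 4 O.
Implicit hydrogens by atom environment:
  4 × C (aromatic): no H
  2 × C: 2 H each → 4
  2 × C: no H
  2 × O: 1 H each → 2
  1 × F: no H
  1 × N (aromatic): no H
  1 × N: no H
  1 × O: no H
  1 × O (charge -1): no H
  Total hydrogens = 6.
Net charge -1.
Molecular formula: C8H6FN2O4-

C8H6FN2O4-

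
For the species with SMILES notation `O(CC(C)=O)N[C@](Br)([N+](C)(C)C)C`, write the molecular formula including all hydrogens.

Heavy atoms from the SMILES: 1 Br, 8 C, 2 N, 2 O.
Implicit hydrogens by atom environment:
  5 × C: 3 H each → 15
  2 × C: no H
  2 × O: no H
  1 × Br: no H
  1 × C: 2 H
  1 × N: 1 H
  1 × N (charge +1): no H
  Total hydrogens = 18.
Net charge +1.
Molecular formula: C8H18BrN2O2+

C8H18BrN2O2+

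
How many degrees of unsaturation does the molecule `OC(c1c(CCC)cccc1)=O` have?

5

Molecular formula from the SMILES: C10H12O2.
DoU = (2C + 2 + N − H − X)/2 = (2·10 + 2 + 0 − 12 − 0)/2 = 10/2 = 5.
(Structurally: 1 ring(s) + 4 π bond(s) = 5.)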